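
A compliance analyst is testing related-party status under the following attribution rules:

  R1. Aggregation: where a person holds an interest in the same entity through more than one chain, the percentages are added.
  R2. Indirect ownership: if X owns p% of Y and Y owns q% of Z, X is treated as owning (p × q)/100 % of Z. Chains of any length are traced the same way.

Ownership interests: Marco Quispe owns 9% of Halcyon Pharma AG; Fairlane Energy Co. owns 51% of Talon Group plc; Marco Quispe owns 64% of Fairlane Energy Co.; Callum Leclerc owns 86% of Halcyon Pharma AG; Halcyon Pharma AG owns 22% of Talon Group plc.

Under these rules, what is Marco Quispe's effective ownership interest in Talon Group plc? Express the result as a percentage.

Chain via Fairlane Energy Co. (R2): 64% × 51% = 32.64% of Talon Group plc.
Chain via Halcyon Pharma AG (R2): 9% × 22% = 1.98% of Talon Group plc.
Aggregating (R1): 32.64% + 1.98% = 34.62%.

34.62%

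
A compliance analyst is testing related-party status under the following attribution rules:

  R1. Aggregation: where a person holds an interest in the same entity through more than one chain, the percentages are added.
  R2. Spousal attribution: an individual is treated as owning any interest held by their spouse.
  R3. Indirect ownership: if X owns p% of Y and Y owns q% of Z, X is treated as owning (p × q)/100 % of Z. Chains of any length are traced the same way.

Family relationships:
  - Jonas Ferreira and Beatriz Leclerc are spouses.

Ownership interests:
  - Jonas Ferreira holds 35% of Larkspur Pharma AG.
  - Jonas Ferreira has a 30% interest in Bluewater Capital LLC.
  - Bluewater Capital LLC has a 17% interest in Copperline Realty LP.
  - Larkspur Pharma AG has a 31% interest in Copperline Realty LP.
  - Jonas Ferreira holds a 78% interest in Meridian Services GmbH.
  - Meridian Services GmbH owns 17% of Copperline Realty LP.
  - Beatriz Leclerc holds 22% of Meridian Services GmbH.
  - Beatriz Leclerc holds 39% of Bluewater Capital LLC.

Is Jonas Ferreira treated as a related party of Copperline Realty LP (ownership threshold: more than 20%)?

By spousal attribution (R2), Jonas Ferreira is treated as also owning Beatriz Leclerc's interest in Meridian Services GmbH, giving 78% + 22% = 100%.
By spousal attribution (R2), Jonas Ferreira is treated as also owning Beatriz Leclerc's interest in Bluewater Capital LLC, giving 30% + 39% = 69%.
Chain via Meridian Services GmbH (R3): 100% × 17% = 17% of Copperline Realty LP.
Chain via Bluewater Capital LLC (R3): 69% × 17% = 11.73% of Copperline Realty LP.
Chain via Larkspur Pharma AG (R3): 35% × 31% = 10.85% of Copperline Realty LP.
Aggregating (R1): 17% + 11.73% + 10.85% = 39.58%.
39.58% exceeds the 20% threshold, so Jonas is a related party to Copperline Realty LP.

Yes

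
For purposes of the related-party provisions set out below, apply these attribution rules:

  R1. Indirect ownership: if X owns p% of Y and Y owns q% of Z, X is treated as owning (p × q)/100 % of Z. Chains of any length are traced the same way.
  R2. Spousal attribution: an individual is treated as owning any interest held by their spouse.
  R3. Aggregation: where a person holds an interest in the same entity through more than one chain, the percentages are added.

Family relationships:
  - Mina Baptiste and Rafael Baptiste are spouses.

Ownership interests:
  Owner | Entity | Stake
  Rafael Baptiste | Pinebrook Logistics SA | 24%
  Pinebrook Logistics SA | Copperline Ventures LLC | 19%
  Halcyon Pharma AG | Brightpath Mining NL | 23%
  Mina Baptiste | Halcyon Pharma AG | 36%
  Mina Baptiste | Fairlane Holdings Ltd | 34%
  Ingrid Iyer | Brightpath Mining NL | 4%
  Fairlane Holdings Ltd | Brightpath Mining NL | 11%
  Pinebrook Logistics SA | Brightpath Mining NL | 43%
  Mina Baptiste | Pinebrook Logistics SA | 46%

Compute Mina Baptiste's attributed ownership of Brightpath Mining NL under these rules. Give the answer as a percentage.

42.12%

By spousal attribution (R2), Mina Baptiste is treated as also owning Rafael Baptiste's interest in Pinebrook Logistics SA, giving 46% + 24% = 70%.
Chain via Pinebrook Logistics SA (R1): 70% × 43% = 30.1% of Brightpath Mining NL.
Chain via Halcyon Pharma AG (R1): 36% × 23% = 8.28% of Brightpath Mining NL.
Chain via Fairlane Holdings Ltd (R1): 34% × 11% = 3.74% of Brightpath Mining NL.
Aggregating (R3): 30.1% + 8.28% + 3.74% = 42.12%.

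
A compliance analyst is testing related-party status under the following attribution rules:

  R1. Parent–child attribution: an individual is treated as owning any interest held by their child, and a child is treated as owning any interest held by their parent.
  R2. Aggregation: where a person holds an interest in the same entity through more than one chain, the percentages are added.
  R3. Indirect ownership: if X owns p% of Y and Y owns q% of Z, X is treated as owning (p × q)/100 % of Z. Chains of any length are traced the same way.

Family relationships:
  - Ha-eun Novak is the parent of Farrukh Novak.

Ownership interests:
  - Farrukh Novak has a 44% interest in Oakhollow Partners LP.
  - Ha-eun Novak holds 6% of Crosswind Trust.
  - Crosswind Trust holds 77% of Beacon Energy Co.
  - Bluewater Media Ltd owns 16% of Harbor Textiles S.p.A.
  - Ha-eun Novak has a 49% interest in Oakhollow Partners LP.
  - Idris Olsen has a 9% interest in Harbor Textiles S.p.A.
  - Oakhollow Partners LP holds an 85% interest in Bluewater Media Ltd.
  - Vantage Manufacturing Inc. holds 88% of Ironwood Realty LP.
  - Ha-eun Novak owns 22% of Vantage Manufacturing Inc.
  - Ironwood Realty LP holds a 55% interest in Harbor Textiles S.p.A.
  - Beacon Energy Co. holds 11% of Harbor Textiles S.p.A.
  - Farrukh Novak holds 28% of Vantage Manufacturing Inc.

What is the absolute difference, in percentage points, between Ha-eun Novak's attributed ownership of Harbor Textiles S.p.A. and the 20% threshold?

By parent–child attribution (R1), Ha-eun Novak is treated as also owning Farrukh Novak's interest in Vantage Manufacturing Inc, giving 22% + 28% = 50%.
By parent–child attribution (R1), Ha-eun Novak is treated as also owning Farrukh Novak's interest in Oakhollow Partners LP, giving 49% + 44% = 93%.
Chain via Vantage Manufacturing Inc. → Ironwood Realty LP (R3): 50% × 88% × 55% = 24.2% of Harbor Textiles S.p.A.
Chain via Crosswind Trust → Beacon Energy Co. (R3): 6% × 77% × 11% = 0.5082% of Harbor Textiles S.p.A.
Chain via Oakhollow Partners LP → Bluewater Media Ltd (R3): 93% × 85% × 16% = 12.648% of Harbor Textiles S.p.A.
Aggregating (R2): 24.2% + 0.5082% + 12.648% = 37.3562%.
37.3562% exceeds the 20% threshold by 17.3562 percentage points.

17.3562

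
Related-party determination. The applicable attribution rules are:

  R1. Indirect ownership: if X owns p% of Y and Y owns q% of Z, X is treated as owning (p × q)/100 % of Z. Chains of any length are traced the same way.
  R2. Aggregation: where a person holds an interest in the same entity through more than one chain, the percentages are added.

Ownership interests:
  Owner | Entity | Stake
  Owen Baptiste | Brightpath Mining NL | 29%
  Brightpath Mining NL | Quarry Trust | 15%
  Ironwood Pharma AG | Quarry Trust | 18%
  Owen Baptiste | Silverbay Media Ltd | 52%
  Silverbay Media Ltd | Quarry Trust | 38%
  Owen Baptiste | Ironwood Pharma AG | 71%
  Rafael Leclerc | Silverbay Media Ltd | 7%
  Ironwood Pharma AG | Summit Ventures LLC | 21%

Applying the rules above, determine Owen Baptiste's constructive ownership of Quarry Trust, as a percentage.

Chain via Brightpath Mining NL (R1): 29% × 15% = 4.35% of Quarry Trust.
Chain via Silverbay Media Ltd (R1): 52% × 38% = 19.76% of Quarry Trust.
Chain via Ironwood Pharma AG (R1): 71% × 18% = 12.78% of Quarry Trust.
Aggregating (R2): 4.35% + 19.76% + 12.78% = 36.89%.

36.89%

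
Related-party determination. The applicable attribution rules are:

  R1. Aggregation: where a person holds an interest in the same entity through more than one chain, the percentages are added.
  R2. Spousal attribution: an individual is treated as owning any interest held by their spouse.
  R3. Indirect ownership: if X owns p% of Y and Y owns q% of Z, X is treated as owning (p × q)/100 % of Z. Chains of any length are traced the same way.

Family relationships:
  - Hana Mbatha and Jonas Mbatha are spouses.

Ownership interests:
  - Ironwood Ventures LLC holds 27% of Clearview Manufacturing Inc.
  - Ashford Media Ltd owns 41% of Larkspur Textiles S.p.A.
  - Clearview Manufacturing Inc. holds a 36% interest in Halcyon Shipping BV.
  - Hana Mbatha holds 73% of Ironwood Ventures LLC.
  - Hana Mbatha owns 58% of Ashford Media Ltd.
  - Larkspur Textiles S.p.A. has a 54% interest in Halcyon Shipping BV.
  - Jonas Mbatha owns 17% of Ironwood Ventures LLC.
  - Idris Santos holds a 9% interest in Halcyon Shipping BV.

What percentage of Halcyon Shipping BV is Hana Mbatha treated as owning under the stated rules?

By spousal attribution (R2), Hana Mbatha is treated as also owning Jonas Mbatha's interest in Ironwood Ventures LLC, giving 73% + 17% = 90%.
Chain via Ironwood Ventures LLC → Clearview Manufacturing Inc. (R3): 90% × 27% × 36% = 8.748% of Halcyon Shipping BV.
Chain via Ashford Media Ltd → Larkspur Textiles S.p.A. (R3): 58% × 41% × 54% = 12.8412% of Halcyon Shipping BV.
Aggregating (R1): 8.748% + 12.8412% = 21.5892%.

21.5892%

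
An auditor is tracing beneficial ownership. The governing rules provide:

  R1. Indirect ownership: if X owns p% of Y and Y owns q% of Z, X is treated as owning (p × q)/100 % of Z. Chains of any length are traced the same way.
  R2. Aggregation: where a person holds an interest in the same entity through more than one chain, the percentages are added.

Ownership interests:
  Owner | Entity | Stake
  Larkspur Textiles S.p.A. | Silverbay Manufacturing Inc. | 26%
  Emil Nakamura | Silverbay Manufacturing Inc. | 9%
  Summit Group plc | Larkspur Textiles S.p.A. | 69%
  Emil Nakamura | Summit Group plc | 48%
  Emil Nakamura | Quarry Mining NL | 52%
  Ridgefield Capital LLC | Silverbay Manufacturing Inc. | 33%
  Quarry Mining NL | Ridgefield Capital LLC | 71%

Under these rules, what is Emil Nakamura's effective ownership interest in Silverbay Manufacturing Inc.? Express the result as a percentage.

Chain via Quarry Mining NL → Ridgefield Capital LLC (R1): 52% × 71% × 33% = 12.1836% of Silverbay Manufacturing Inc.
Chain via Summit Group plc → Larkspur Textiles S.p.A. (R1): 48% × 69% × 26% = 8.6112% of Silverbay Manufacturing Inc.
Direct interest in Silverbay Manufacturing Inc: 9%.
Aggregating (R2): 12.1836% + 8.6112% + 9% = 29.7948%.

29.7948%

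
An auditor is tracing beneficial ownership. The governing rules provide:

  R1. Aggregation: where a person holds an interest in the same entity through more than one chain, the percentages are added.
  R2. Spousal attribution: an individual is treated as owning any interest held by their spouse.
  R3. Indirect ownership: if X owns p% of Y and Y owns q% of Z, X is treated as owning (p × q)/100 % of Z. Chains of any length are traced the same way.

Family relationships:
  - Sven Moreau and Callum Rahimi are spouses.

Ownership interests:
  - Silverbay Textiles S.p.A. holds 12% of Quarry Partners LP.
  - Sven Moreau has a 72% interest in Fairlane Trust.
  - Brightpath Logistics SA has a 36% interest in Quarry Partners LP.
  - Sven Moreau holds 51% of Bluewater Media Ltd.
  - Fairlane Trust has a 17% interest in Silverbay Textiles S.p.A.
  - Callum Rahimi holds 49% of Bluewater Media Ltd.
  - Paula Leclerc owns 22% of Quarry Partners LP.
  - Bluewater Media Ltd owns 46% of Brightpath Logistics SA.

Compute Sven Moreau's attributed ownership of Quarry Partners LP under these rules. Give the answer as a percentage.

By spousal attribution (R2), Sven Moreau is treated as also owning Callum Rahimi's interest in Bluewater Media Ltd, giving 51% + 49% = 100%.
Chain via Bluewater Media Ltd → Brightpath Logistics SA (R3): 100% × 46% × 36% = 16.56% of Quarry Partners LP.
Chain via Fairlane Trust → Silverbay Textiles S.p.A. (R3): 72% × 17% × 12% = 1.4688% of Quarry Partners LP.
Aggregating (R1): 16.56% + 1.4688% = 18.0288%.

18.0288%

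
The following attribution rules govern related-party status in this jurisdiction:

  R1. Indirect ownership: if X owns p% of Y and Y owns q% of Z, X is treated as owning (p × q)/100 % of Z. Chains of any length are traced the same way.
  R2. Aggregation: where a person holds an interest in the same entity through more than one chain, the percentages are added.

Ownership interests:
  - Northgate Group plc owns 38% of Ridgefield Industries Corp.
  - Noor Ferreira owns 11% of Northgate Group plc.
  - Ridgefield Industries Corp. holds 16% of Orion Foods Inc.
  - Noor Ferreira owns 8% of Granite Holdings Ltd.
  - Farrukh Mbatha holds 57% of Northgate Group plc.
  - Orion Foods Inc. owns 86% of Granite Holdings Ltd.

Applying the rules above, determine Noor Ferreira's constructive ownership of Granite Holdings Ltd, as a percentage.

8.575168%

Chain via Northgate Group plc → Ridgefield Industries Corp. → Orion Foods Inc. (R1): 11% × 38% × 16% × 86% = 0.575168% of Granite Holdings Ltd.
Direct interest in Granite Holdings Ltd: 8%.
Aggregating (R2): 0.575168% + 8% = 8.575168%.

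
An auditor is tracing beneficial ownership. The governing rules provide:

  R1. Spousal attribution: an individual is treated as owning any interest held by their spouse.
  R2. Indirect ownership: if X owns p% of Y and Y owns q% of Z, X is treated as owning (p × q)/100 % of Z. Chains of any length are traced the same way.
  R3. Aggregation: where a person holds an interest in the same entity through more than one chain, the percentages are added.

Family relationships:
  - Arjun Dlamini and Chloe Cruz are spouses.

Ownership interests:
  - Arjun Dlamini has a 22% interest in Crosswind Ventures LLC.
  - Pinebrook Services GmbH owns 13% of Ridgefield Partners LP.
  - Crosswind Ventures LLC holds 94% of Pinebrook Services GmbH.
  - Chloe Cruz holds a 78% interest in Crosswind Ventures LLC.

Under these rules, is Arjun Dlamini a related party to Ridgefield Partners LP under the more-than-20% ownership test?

By spousal attribution (R1), Arjun Dlamini is treated as also owning Chloe Cruz's interest in Crosswind Ventures LLC, giving 22% + 78% = 100%.
Chain via Crosswind Ventures LLC → Pinebrook Services GmbH (R2): 100% × 94% × 13% = 12.22% of Ridgefield Partners LP.
12.22% does not exceed the 20% threshold, so Arjun is not a related party to Ridgefield Partners LP.

No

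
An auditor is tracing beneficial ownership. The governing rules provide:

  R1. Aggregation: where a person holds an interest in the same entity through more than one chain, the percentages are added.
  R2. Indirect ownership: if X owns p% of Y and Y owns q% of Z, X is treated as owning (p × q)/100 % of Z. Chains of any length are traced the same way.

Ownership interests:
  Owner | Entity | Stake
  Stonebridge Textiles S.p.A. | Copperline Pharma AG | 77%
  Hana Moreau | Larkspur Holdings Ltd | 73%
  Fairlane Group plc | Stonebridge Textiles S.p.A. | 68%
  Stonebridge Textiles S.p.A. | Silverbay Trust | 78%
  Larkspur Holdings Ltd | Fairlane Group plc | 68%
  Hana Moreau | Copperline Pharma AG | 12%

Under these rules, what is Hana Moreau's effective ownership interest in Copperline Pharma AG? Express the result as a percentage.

37.991504%

Chain via Larkspur Holdings Ltd → Fairlane Group plc → Stonebridge Textiles S.p.A. (R2): 73% × 68% × 68% × 77% = 25.991504% of Copperline Pharma AG.
Direct interest in Copperline Pharma AG: 12%.
Aggregating (R1): 25.991504% + 12% = 37.991504%.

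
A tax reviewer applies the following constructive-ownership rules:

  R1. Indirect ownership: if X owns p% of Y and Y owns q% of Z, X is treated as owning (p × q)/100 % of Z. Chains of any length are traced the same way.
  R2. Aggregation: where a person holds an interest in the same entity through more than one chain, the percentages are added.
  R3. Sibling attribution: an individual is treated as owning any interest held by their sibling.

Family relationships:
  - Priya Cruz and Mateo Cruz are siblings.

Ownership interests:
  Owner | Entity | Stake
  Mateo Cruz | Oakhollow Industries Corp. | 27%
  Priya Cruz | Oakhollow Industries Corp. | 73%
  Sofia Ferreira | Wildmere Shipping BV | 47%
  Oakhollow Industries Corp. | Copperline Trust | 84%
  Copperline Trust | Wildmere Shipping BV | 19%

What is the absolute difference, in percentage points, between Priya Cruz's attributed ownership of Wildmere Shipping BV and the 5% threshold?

By sibling attribution (R3), Priya Cruz is treated as also owning Mateo Cruz's interest in Oakhollow Industries Corp, giving 73% + 27% = 100%.
Chain via Oakhollow Industries Corp. → Copperline Trust (R1): 100% × 84% × 19% = 15.96% of Wildmere Shipping BV.
15.96% exceeds the 5% threshold by 10.96 percentage points.

10.96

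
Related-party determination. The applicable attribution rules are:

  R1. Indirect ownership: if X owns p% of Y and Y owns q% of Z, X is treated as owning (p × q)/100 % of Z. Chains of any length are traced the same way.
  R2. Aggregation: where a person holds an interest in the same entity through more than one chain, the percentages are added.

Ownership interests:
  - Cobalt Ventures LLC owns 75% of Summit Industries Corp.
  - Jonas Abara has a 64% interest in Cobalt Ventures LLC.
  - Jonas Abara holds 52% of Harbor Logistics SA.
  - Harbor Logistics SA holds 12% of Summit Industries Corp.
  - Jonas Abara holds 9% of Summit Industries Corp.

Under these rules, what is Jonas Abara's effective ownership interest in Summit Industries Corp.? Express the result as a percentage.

63.24%

Chain via Harbor Logistics SA (R1): 52% × 12% = 6.24% of Summit Industries Corp.
Chain via Cobalt Ventures LLC (R1): 64% × 75% = 48% of Summit Industries Corp.
Direct interest in Summit Industries Corp: 9%.
Aggregating (R2): 6.24% + 48% + 9% = 63.24%.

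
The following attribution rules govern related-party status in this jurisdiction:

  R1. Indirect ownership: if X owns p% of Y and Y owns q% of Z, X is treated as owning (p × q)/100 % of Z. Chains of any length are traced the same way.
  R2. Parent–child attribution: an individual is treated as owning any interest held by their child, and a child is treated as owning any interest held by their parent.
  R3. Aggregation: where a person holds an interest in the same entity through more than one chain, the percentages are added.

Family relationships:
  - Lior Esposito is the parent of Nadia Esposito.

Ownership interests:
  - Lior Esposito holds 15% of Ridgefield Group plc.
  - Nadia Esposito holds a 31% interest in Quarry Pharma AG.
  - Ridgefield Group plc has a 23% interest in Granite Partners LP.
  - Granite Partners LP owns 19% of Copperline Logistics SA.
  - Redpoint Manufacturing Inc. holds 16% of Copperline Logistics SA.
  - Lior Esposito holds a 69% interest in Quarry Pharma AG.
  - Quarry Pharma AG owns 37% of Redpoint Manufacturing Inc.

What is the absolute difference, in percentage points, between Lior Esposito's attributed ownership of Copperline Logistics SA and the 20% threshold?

13.4245

By parent–child attribution (R2), Lior Esposito is treated as also owning Nadia Esposito's interest in Quarry Pharma AG, giving 69% + 31% = 100%.
Chain via Quarry Pharma AG → Redpoint Manufacturing Inc. (R1): 100% × 37% × 16% = 5.92% of Copperline Logistics SA.
Chain via Ridgefield Group plc → Granite Partners LP (R1): 15% × 23% × 19% = 0.6555% of Copperline Logistics SA.
Aggregating (R3): 5.92% + 0.6555% = 6.5755%.
6.5755% falls short of the 20% threshold by 13.4245 percentage points.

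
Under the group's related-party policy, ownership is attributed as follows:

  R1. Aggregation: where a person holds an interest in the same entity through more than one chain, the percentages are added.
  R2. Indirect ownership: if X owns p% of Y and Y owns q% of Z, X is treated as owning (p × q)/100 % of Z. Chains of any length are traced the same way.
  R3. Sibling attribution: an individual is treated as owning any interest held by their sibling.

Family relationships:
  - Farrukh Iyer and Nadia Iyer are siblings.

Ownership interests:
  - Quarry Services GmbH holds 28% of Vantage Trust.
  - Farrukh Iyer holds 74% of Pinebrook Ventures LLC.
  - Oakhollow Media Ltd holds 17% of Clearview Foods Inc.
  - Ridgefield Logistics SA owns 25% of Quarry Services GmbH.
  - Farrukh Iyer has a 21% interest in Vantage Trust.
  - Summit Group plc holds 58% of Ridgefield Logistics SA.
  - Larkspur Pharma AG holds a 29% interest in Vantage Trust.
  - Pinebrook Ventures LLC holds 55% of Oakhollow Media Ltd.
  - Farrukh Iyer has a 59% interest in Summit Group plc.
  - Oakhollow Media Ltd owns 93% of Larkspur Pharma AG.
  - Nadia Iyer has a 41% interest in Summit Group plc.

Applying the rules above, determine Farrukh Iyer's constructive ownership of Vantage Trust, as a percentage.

36.03679%

By sibling attribution (R3), Farrukh Iyer is treated as also owning Nadia Iyer's interest in Summit Group plc, giving 59% + 41% = 100%.
Chain via Summit Group plc → Ridgefield Logistics SA → Quarry Services GmbH (R2): 100% × 58% × 25% × 28% = 4.06% of Vantage Trust.
Chain via Pinebrook Ventures LLC → Oakhollow Media Ltd → Larkspur Pharma AG (R2): 74% × 55% × 93% × 29% = 10.97679% of Vantage Trust.
Direct interest in Vantage Trust: 21%.
Aggregating (R1): 4.06% + 10.97679% + 21% = 36.03679%.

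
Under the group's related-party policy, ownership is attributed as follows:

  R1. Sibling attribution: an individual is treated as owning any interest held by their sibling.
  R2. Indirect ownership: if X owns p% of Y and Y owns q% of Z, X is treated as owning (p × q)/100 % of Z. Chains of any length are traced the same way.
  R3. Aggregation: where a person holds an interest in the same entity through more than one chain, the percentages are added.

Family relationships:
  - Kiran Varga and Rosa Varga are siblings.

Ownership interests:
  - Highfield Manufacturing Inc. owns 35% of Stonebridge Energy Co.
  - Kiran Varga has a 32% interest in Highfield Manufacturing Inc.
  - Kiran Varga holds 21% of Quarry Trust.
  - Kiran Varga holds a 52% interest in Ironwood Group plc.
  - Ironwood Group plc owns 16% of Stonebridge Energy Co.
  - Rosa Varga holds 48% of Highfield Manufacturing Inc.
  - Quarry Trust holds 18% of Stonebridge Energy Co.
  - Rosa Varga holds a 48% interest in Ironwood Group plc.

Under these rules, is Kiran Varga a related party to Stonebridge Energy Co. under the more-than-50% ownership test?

No

By sibling attribution (R1), Kiran Varga is treated as also owning Rosa Varga's interest in Ironwood Group plc, giving 52% + 48% = 100%.
By sibling attribution (R1), Kiran Varga is treated as also owning Rosa Varga's interest in Highfield Manufacturing Inc, giving 32% + 48% = 80%.
Chain via Ironwood Group plc (R2): 100% × 16% = 16% of Stonebridge Energy Co.
Chain via Highfield Manufacturing Inc. (R2): 80% × 35% = 28% of Stonebridge Energy Co.
Chain via Quarry Trust (R2): 21% × 18% = 3.78% of Stonebridge Energy Co.
Aggregating (R3): 16% + 28% + 3.78% = 47.78%.
47.78% does not exceed the 50% threshold, so Kiran is not a related party to Stonebridge Energy Co.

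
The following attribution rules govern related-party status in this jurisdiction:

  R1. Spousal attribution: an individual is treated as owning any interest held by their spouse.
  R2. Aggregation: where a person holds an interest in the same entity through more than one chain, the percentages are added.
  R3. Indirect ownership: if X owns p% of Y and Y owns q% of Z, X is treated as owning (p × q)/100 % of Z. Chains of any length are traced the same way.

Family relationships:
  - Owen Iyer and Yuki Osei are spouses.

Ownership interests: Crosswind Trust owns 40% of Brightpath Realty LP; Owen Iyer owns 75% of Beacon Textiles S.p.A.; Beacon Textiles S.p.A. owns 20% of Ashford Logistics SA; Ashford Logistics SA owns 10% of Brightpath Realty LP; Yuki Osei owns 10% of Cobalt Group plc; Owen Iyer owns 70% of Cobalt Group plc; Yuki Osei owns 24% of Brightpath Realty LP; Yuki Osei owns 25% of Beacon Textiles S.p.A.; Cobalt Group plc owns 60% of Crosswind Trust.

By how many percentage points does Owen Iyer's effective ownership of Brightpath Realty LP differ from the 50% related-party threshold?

By spousal attribution (R1), Owen Iyer is treated as also owning Yuki Osei's interest in Cobalt Group plc, giving 70% + 10% = 80%.
By spousal attribution (R1), Owen Iyer is treated as also owning Yuki Osei's interest in Beacon Textiles S.p.A, giving 75% + 25% = 100%.
By spousal attribution (R1), Owen Iyer is treated as owning Yuki Osei's 24% interest in Brightpath Realty LP.
Chain via Cobalt Group plc → Crosswind Trust (R3): 80% × 60% × 40% = 19.2% of Brightpath Realty LP.
Chain via Beacon Textiles S.p.A. → Ashford Logistics SA (R3): 100% × 20% × 10% = 2% of Brightpath Realty LP.
Direct interest in Brightpath Realty LP: 24%.
Aggregating (R2): 19.2% + 2% + 24% = 45.2%.
45.2% falls short of the 50% threshold by 4.8 percentage points.

4.8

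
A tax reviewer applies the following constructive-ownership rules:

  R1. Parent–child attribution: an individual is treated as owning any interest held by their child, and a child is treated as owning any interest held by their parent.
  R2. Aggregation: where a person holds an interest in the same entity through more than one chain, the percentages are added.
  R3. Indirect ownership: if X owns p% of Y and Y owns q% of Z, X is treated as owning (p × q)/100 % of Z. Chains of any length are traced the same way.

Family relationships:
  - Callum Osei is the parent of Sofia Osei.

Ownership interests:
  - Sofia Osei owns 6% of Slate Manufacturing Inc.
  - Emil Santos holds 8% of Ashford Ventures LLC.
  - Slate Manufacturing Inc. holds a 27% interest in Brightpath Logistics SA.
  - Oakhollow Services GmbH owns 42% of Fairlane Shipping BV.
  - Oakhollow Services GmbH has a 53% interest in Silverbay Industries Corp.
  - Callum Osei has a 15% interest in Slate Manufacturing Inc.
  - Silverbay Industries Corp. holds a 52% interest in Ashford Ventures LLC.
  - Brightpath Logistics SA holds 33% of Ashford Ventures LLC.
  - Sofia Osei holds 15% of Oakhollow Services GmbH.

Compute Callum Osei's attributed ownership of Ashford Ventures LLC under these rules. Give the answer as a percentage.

By parent–child attribution (R1), Callum Osei is treated as also owning Sofia Osei's interest in Slate Manufacturing Inc, giving 15% + 6% = 21%.
By parent–child attribution (R1), Callum Osei is treated as owning Sofia Osei's 15% interest in Oakhollow Services GmbH.
Chain via Slate Manufacturing Inc. → Brightpath Logistics SA (R3): 21% × 27% × 33% = 1.8711% of Ashford Ventures LLC.
Chain via Oakhollow Services GmbH → Silverbay Industries Corp. (R3): 15% × 53% × 52% = 4.134% of Ashford Ventures LLC.
Aggregating (R2): 1.8711% + 4.134% = 6.0051%.

6.0051%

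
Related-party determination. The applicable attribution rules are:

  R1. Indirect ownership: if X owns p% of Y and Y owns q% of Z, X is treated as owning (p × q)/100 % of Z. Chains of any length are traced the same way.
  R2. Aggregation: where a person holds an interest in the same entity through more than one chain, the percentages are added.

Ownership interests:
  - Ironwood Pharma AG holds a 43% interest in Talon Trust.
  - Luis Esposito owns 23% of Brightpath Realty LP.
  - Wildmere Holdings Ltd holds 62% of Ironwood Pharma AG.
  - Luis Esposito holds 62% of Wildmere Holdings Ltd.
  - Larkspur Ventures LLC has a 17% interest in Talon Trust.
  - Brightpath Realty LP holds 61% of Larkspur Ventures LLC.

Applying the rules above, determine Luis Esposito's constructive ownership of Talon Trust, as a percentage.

18.9143%

Chain via Wildmere Holdings Ltd → Ironwood Pharma AG (R1): 62% × 62% × 43% = 16.5292% of Talon Trust.
Chain via Brightpath Realty LP → Larkspur Ventures LLC (R1): 23% × 61% × 17% = 2.3851% of Talon Trust.
Aggregating (R2): 16.5292% + 2.3851% = 18.9143%.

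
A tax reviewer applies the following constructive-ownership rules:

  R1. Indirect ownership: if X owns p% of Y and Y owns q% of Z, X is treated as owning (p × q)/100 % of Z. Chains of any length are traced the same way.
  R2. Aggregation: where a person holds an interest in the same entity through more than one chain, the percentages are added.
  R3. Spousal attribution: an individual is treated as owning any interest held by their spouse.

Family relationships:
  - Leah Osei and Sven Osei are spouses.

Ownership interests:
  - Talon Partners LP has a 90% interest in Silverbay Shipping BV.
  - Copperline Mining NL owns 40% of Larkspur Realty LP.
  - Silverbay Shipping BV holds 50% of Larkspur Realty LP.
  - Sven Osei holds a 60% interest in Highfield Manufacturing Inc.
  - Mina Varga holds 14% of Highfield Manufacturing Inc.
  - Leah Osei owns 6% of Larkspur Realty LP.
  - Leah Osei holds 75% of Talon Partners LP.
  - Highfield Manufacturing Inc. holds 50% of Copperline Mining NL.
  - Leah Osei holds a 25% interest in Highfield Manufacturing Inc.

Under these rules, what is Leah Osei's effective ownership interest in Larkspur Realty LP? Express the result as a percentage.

56.75%

By spousal attribution (R3), Leah Osei is treated as also owning Sven Osei's interest in Highfield Manufacturing Inc, giving 25% + 60% = 85%.
Chain via Highfield Manufacturing Inc. → Copperline Mining NL (R1): 85% × 50% × 40% = 17% of Larkspur Realty LP.
Chain via Talon Partners LP → Silverbay Shipping BV (R1): 75% × 90% × 50% = 33.75% of Larkspur Realty LP.
Direct interest in Larkspur Realty LP: 6%.
Aggregating (R2): 17% + 33.75% + 6% = 56.75%.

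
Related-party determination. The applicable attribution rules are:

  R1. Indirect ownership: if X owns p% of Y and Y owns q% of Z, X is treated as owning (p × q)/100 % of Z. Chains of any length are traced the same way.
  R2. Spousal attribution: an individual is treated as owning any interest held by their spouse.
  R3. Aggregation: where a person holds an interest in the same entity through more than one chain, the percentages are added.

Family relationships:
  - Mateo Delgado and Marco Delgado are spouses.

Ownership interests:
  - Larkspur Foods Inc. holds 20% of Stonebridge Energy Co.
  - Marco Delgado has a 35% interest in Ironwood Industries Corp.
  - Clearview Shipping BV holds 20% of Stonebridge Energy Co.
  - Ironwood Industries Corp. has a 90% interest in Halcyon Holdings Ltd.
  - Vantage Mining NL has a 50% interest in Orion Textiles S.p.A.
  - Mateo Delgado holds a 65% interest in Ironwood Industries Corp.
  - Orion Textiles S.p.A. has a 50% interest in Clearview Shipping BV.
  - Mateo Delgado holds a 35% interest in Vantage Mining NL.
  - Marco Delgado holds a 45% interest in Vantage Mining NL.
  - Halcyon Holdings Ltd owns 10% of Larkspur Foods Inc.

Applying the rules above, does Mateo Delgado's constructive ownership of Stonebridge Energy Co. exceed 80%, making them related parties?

No

By spousal attribution (R2), Mateo Delgado is treated as also owning Marco Delgado's interest in Vantage Mining NL, giving 35% + 45% = 80%.
By spousal attribution (R2), Mateo Delgado is treated as also owning Marco Delgado's interest in Ironwood Industries Corp, giving 65% + 35% = 100%.
Chain via Vantage Mining NL → Orion Textiles S.p.A. → Clearview Shipping BV (R1): 80% × 50% × 50% × 20% = 4% of Stonebridge Energy Co.
Chain via Ironwood Industries Corp. → Halcyon Holdings Ltd → Larkspur Foods Inc. (R1): 100% × 90% × 10% × 20% = 1.8% of Stonebridge Energy Co.
Aggregating (R3): 4% + 1.8% = 5.8%.
5.8% does not exceed the 80% threshold, so Mateo is not a related party to Stonebridge Energy Co.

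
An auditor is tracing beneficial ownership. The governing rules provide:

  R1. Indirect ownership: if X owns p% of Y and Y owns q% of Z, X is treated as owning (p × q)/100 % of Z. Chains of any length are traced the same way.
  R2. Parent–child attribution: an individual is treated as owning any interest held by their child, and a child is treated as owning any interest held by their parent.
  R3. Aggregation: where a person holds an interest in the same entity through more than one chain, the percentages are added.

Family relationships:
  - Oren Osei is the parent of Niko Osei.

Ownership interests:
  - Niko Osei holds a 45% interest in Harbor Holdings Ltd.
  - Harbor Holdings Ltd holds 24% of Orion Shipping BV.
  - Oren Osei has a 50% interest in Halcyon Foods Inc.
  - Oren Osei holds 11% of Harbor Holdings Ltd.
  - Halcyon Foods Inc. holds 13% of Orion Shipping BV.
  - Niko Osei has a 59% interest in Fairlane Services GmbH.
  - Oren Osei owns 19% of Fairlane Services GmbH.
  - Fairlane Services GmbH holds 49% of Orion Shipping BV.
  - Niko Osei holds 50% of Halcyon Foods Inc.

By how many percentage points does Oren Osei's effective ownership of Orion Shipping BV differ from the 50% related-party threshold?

By parent–child attribution (R2), Oren Osei is treated as also owning Niko Osei's interest in Fairlane Services GmbH, giving 19% + 59% = 78%.
By parent–child attribution (R2), Oren Osei is treated as also owning Niko Osei's interest in Harbor Holdings Ltd, giving 11% + 45% = 56%.
By parent–child attribution (R2), Oren Osei is treated as also owning Niko Osei's interest in Halcyon Foods Inc, giving 50% + 50% = 100%.
Chain via Fairlane Services GmbH (R1): 78% × 49% = 38.22% of Orion Shipping BV.
Chain via Harbor Holdings Ltd (R1): 56% × 24% = 13.44% of Orion Shipping BV.
Chain via Halcyon Foods Inc. (R1): 100% × 13% = 13% of Orion Shipping BV.
Aggregating (R3): 38.22% + 13.44% + 13% = 64.66%.
64.66% exceeds the 50% threshold by 14.66 percentage points.

14.66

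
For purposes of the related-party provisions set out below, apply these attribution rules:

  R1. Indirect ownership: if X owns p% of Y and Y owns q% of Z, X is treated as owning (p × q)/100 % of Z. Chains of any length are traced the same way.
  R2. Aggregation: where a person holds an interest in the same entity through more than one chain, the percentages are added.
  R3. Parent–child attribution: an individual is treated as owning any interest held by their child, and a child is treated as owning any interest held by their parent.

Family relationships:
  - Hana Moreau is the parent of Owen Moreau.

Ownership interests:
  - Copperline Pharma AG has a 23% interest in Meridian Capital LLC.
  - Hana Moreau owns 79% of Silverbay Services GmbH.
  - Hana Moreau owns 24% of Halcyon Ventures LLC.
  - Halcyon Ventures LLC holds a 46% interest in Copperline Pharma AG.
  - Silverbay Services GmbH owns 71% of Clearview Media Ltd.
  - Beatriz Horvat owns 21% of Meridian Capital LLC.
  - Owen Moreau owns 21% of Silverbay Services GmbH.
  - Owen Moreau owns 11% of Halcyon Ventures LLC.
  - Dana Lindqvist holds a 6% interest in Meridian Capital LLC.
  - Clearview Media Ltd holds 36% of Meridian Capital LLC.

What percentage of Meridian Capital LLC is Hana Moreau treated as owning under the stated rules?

By parent–child attribution (R3), Hana Moreau is treated as also owning Owen Moreau's interest in Silverbay Services GmbH, giving 79% + 21% = 100%.
By parent–child attribution (R3), Hana Moreau is treated as also owning Owen Moreau's interest in Halcyon Ventures LLC, giving 24% + 11% = 35%.
Chain via Silverbay Services GmbH → Clearview Media Ltd (R1): 100% × 71% × 36% = 25.56% of Meridian Capital LLC.
Chain via Halcyon Ventures LLC → Copperline Pharma AG (R1): 35% × 46% × 23% = 3.703% of Meridian Capital LLC.
Aggregating (R2): 25.56% + 3.703% = 29.263%.

29.263%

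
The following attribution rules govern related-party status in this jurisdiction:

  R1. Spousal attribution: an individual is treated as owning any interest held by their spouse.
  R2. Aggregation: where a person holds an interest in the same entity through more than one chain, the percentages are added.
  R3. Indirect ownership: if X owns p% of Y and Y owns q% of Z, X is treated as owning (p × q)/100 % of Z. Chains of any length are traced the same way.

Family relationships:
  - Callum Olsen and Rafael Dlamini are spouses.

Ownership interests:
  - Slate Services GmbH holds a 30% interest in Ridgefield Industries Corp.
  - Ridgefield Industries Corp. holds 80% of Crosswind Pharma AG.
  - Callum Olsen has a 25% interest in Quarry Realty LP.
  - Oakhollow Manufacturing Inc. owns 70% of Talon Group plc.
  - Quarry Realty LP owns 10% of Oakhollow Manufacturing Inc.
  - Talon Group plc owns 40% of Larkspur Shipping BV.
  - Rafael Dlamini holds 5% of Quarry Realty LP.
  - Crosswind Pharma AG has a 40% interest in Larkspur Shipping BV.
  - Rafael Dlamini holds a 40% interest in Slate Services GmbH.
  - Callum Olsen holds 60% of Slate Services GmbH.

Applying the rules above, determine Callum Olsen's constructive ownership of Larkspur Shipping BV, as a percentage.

10.44%

By spousal attribution (R1), Callum Olsen is treated as also owning Rafael Dlamini's interest in Slate Services GmbH, giving 60% + 40% = 100%.
By spousal attribution (R1), Callum Olsen is treated as also owning Rafael Dlamini's interest in Quarry Realty LP, giving 25% + 5% = 30%.
Chain via Slate Services GmbH → Ridgefield Industries Corp. → Crosswind Pharma AG (R3): 100% × 30% × 80% × 40% = 9.6% of Larkspur Shipping BV.
Chain via Quarry Realty LP → Oakhollow Manufacturing Inc. → Talon Group plc (R3): 30% × 10% × 70% × 40% = 0.84% of Larkspur Shipping BV.
Aggregating (R2): 9.6% + 0.84% = 10.44%.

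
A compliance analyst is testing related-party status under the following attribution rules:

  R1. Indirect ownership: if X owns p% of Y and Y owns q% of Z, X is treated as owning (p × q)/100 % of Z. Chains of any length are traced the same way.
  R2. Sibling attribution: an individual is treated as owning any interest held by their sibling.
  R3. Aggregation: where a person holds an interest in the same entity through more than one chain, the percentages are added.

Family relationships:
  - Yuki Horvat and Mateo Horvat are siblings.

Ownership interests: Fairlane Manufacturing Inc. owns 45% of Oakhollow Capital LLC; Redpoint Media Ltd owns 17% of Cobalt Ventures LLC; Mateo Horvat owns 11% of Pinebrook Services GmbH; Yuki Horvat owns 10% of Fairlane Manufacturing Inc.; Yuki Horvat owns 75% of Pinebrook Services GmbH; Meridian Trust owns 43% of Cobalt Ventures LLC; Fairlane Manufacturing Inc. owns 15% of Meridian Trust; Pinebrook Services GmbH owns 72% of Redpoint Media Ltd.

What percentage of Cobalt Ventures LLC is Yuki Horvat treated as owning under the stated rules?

By sibling attribution (R2), Yuki Horvat is treated as also owning Mateo Horvat's interest in Pinebrook Services GmbH, giving 75% + 11% = 86%.
Chain via Pinebrook Services GmbH → Redpoint Media Ltd (R1): 86% × 72% × 17% = 10.5264% of Cobalt Ventures LLC.
Chain via Fairlane Manufacturing Inc. → Meridian Trust (R1): 10% × 15% × 43% = 0.645% of Cobalt Ventures LLC.
Aggregating (R3): 10.5264% + 0.645% = 11.1714%.

11.1714%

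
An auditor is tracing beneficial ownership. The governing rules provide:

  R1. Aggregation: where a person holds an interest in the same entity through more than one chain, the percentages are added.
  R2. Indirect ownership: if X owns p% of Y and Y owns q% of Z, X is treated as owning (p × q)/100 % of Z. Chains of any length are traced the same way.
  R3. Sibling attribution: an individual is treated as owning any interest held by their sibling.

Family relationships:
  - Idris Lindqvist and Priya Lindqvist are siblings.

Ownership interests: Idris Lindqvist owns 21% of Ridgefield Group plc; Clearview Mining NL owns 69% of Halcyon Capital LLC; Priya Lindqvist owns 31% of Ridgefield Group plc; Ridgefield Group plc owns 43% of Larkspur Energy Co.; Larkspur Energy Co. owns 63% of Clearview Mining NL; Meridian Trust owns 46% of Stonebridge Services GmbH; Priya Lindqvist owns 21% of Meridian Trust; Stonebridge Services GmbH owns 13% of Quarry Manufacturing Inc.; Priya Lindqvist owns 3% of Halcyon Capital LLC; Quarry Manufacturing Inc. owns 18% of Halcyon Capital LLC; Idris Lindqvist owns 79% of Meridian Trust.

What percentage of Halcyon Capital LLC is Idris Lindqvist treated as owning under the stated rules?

By sibling attribution (R3), Idris Lindqvist is treated as also owning Priya Lindqvist's interest in Meridian Trust, giving 79% + 21% = 100%.
By sibling attribution (R3), Idris Lindqvist is treated as also owning Priya Lindqvist's interest in Ridgefield Group plc, giving 21% + 31% = 52%.
By sibling attribution (R3), Idris Lindqvist is treated as owning Priya Lindqvist's 3% interest in Halcyon Capital LLC.
Chain via Meridian Trust → Stonebridge Services GmbH → Quarry Manufacturing Inc. (R2): 100% × 46% × 13% × 18% = 1.0764% of Halcyon Capital LLC.
Chain via Ridgefield Group plc → Larkspur Energy Co. → Clearview Mining NL (R2): 52% × 43% × 63% × 69% = 9.719892% of Halcyon Capital LLC.
Direct interest in Halcyon Capital LLC: 3%.
Aggregating (R1): 1.0764% + 9.719892% + 3% = 13.796292%.

13.796292%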